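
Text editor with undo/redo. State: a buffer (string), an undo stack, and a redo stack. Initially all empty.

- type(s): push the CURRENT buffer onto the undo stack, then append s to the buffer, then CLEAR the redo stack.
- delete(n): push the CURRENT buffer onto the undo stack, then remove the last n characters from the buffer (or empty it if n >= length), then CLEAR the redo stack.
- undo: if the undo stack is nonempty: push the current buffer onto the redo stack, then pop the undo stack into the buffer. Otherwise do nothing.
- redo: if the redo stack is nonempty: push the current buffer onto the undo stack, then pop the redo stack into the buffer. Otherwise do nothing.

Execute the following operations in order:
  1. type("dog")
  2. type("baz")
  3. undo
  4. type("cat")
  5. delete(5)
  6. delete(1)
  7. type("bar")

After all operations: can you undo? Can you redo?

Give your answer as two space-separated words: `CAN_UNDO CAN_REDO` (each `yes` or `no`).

After op 1 (type): buf='dog' undo_depth=1 redo_depth=0
After op 2 (type): buf='dogbaz' undo_depth=2 redo_depth=0
After op 3 (undo): buf='dog' undo_depth=1 redo_depth=1
After op 4 (type): buf='dogcat' undo_depth=2 redo_depth=0
After op 5 (delete): buf='d' undo_depth=3 redo_depth=0
After op 6 (delete): buf='(empty)' undo_depth=4 redo_depth=0
After op 7 (type): buf='bar' undo_depth=5 redo_depth=0

Answer: yes no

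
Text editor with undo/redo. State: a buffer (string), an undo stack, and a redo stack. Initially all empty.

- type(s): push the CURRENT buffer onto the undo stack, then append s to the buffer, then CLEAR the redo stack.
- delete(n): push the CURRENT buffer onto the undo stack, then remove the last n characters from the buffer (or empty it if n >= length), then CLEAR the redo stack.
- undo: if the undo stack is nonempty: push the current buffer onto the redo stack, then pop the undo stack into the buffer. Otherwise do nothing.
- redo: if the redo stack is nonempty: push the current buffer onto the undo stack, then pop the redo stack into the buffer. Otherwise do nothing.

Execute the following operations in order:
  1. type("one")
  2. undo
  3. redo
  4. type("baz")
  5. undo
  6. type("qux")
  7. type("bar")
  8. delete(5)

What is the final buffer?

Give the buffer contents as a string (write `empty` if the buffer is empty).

Answer: oneq

Derivation:
After op 1 (type): buf='one' undo_depth=1 redo_depth=0
After op 2 (undo): buf='(empty)' undo_depth=0 redo_depth=1
After op 3 (redo): buf='one' undo_depth=1 redo_depth=0
After op 4 (type): buf='onebaz' undo_depth=2 redo_depth=0
After op 5 (undo): buf='one' undo_depth=1 redo_depth=1
After op 6 (type): buf='onequx' undo_depth=2 redo_depth=0
After op 7 (type): buf='onequxbar' undo_depth=3 redo_depth=0
After op 8 (delete): buf='oneq' undo_depth=4 redo_depth=0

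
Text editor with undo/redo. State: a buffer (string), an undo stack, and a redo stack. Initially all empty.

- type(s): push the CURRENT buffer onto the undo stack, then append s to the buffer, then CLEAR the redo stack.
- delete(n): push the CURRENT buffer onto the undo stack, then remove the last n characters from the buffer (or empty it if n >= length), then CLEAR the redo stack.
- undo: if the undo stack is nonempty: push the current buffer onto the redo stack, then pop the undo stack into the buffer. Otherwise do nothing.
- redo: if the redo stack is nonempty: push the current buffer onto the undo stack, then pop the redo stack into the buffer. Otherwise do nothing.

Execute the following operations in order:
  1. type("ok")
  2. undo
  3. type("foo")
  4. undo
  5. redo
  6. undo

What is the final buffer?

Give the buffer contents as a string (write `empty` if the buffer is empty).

After op 1 (type): buf='ok' undo_depth=1 redo_depth=0
After op 2 (undo): buf='(empty)' undo_depth=0 redo_depth=1
After op 3 (type): buf='foo' undo_depth=1 redo_depth=0
After op 4 (undo): buf='(empty)' undo_depth=0 redo_depth=1
After op 5 (redo): buf='foo' undo_depth=1 redo_depth=0
After op 6 (undo): buf='(empty)' undo_depth=0 redo_depth=1

Answer: empty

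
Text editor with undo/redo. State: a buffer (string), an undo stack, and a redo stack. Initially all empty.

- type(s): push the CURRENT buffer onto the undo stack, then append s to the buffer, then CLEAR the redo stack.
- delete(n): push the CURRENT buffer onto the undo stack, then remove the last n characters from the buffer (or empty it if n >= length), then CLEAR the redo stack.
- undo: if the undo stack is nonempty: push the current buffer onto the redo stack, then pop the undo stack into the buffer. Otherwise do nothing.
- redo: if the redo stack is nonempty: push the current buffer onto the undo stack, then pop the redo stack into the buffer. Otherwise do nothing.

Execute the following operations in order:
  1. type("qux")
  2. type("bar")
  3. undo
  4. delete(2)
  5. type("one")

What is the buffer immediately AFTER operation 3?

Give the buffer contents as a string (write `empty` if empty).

After op 1 (type): buf='qux' undo_depth=1 redo_depth=0
After op 2 (type): buf='quxbar' undo_depth=2 redo_depth=0
After op 3 (undo): buf='qux' undo_depth=1 redo_depth=1

Answer: qux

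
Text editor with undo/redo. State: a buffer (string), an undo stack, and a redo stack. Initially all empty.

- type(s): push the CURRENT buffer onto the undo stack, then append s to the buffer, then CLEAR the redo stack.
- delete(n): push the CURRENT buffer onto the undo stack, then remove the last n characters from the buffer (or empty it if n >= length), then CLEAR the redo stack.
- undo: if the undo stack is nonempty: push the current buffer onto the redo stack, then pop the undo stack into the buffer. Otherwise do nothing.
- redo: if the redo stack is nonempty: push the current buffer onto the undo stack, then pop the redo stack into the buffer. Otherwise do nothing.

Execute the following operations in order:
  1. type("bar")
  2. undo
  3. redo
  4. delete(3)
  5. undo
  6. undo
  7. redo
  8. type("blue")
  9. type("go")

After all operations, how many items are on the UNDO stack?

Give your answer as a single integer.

After op 1 (type): buf='bar' undo_depth=1 redo_depth=0
After op 2 (undo): buf='(empty)' undo_depth=0 redo_depth=1
After op 3 (redo): buf='bar' undo_depth=1 redo_depth=0
After op 4 (delete): buf='(empty)' undo_depth=2 redo_depth=0
After op 5 (undo): buf='bar' undo_depth=1 redo_depth=1
After op 6 (undo): buf='(empty)' undo_depth=0 redo_depth=2
After op 7 (redo): buf='bar' undo_depth=1 redo_depth=1
After op 8 (type): buf='barblue' undo_depth=2 redo_depth=0
After op 9 (type): buf='barbluego' undo_depth=3 redo_depth=0

Answer: 3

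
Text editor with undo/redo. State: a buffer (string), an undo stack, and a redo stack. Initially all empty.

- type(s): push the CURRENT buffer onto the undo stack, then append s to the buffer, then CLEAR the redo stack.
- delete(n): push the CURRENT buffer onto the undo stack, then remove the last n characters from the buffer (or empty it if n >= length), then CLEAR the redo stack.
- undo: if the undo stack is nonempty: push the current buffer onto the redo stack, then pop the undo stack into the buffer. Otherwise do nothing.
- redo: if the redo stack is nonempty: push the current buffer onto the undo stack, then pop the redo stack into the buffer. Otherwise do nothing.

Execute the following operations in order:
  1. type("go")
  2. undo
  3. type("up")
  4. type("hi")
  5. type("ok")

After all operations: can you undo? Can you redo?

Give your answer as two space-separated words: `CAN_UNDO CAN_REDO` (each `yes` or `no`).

After op 1 (type): buf='go' undo_depth=1 redo_depth=0
After op 2 (undo): buf='(empty)' undo_depth=0 redo_depth=1
After op 3 (type): buf='up' undo_depth=1 redo_depth=0
After op 4 (type): buf='uphi' undo_depth=2 redo_depth=0
After op 5 (type): buf='uphiok' undo_depth=3 redo_depth=0

Answer: yes no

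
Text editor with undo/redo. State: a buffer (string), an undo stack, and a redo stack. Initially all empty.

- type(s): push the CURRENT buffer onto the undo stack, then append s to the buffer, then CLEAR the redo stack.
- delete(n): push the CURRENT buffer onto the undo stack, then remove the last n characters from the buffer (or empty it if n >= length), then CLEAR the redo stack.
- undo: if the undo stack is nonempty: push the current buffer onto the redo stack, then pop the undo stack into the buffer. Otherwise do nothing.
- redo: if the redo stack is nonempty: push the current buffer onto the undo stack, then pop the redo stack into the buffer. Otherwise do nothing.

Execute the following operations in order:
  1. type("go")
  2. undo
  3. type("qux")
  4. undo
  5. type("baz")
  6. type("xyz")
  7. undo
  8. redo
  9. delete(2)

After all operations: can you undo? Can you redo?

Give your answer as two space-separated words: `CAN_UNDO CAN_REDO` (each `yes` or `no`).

After op 1 (type): buf='go' undo_depth=1 redo_depth=0
After op 2 (undo): buf='(empty)' undo_depth=0 redo_depth=1
After op 3 (type): buf='qux' undo_depth=1 redo_depth=0
After op 4 (undo): buf='(empty)' undo_depth=0 redo_depth=1
After op 5 (type): buf='baz' undo_depth=1 redo_depth=0
After op 6 (type): buf='bazxyz' undo_depth=2 redo_depth=0
After op 7 (undo): buf='baz' undo_depth=1 redo_depth=1
After op 8 (redo): buf='bazxyz' undo_depth=2 redo_depth=0
After op 9 (delete): buf='bazx' undo_depth=3 redo_depth=0

Answer: yes no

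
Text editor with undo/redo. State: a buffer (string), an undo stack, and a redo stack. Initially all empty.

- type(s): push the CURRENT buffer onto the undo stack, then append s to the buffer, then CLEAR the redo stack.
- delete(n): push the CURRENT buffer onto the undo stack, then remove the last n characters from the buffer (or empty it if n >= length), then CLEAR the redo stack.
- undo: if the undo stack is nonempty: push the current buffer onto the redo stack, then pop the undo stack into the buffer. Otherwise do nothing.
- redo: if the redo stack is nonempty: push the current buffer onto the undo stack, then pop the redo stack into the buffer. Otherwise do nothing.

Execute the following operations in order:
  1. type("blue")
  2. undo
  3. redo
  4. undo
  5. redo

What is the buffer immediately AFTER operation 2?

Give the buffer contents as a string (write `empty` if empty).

After op 1 (type): buf='blue' undo_depth=1 redo_depth=0
After op 2 (undo): buf='(empty)' undo_depth=0 redo_depth=1

Answer: empty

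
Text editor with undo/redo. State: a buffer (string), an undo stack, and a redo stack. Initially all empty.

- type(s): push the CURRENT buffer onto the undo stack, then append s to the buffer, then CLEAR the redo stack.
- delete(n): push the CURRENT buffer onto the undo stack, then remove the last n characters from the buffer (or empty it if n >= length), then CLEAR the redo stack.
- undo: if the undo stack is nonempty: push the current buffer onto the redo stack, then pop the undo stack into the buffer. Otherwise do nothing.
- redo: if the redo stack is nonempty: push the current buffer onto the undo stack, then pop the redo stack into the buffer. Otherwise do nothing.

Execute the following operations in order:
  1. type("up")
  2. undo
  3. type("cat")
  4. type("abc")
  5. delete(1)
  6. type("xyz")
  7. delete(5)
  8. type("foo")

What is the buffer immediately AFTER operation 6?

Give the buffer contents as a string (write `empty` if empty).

After op 1 (type): buf='up' undo_depth=1 redo_depth=0
After op 2 (undo): buf='(empty)' undo_depth=0 redo_depth=1
After op 3 (type): buf='cat' undo_depth=1 redo_depth=0
After op 4 (type): buf='catabc' undo_depth=2 redo_depth=0
After op 5 (delete): buf='catab' undo_depth=3 redo_depth=0
After op 6 (type): buf='catabxyz' undo_depth=4 redo_depth=0

Answer: catabxyz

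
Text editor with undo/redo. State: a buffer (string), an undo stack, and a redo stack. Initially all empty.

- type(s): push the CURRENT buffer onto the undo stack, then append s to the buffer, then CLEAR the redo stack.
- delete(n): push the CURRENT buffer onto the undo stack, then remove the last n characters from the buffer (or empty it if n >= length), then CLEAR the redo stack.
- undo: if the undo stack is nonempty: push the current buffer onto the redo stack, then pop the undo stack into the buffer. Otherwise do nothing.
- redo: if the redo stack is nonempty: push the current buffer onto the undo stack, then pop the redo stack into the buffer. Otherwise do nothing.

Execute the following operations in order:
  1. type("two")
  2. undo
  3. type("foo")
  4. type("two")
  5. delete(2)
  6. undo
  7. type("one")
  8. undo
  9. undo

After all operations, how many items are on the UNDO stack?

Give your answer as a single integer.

Answer: 1

Derivation:
After op 1 (type): buf='two' undo_depth=1 redo_depth=0
After op 2 (undo): buf='(empty)' undo_depth=0 redo_depth=1
After op 3 (type): buf='foo' undo_depth=1 redo_depth=0
After op 4 (type): buf='footwo' undo_depth=2 redo_depth=0
After op 5 (delete): buf='foot' undo_depth=3 redo_depth=0
After op 6 (undo): buf='footwo' undo_depth=2 redo_depth=1
After op 7 (type): buf='footwoone' undo_depth=3 redo_depth=0
After op 8 (undo): buf='footwo' undo_depth=2 redo_depth=1
After op 9 (undo): buf='foo' undo_depth=1 redo_depth=2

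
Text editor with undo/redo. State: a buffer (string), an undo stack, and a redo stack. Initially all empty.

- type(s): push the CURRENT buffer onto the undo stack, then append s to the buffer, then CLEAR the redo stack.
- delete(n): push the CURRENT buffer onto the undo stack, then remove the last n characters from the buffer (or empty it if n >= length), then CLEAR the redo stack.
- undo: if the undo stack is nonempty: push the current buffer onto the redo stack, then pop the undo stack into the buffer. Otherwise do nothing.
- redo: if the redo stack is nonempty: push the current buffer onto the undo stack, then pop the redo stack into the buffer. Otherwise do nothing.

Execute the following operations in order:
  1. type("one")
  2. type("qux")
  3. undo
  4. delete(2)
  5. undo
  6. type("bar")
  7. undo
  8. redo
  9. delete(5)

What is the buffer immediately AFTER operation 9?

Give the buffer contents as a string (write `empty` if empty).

After op 1 (type): buf='one' undo_depth=1 redo_depth=0
After op 2 (type): buf='onequx' undo_depth=2 redo_depth=0
After op 3 (undo): buf='one' undo_depth=1 redo_depth=1
After op 4 (delete): buf='o' undo_depth=2 redo_depth=0
After op 5 (undo): buf='one' undo_depth=1 redo_depth=1
After op 6 (type): buf='onebar' undo_depth=2 redo_depth=0
After op 7 (undo): buf='one' undo_depth=1 redo_depth=1
After op 8 (redo): buf='onebar' undo_depth=2 redo_depth=0
After op 9 (delete): buf='o' undo_depth=3 redo_depth=0

Answer: o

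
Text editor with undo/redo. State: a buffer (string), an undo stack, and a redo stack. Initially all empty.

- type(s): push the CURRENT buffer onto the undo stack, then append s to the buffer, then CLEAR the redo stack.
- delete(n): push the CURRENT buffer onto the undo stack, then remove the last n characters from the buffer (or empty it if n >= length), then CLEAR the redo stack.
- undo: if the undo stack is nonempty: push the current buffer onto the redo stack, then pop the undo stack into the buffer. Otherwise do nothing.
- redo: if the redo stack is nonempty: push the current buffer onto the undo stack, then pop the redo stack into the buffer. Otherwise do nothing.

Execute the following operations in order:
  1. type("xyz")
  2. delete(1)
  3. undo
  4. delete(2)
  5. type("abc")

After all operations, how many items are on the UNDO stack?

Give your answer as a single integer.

After op 1 (type): buf='xyz' undo_depth=1 redo_depth=0
After op 2 (delete): buf='xy' undo_depth=2 redo_depth=0
After op 3 (undo): buf='xyz' undo_depth=1 redo_depth=1
After op 4 (delete): buf='x' undo_depth=2 redo_depth=0
After op 5 (type): buf='xabc' undo_depth=3 redo_depth=0

Answer: 3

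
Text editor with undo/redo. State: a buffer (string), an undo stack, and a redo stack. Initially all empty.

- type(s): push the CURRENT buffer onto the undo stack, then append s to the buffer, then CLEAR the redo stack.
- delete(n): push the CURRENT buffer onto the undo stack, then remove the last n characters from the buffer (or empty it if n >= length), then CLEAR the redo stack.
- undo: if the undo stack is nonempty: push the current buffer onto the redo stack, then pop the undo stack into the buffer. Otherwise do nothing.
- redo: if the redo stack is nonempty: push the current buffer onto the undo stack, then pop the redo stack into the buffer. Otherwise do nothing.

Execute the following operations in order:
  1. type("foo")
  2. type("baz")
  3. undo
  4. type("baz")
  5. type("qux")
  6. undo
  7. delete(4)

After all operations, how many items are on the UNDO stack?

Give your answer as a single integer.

Answer: 3

Derivation:
After op 1 (type): buf='foo' undo_depth=1 redo_depth=0
After op 2 (type): buf='foobaz' undo_depth=2 redo_depth=0
After op 3 (undo): buf='foo' undo_depth=1 redo_depth=1
After op 4 (type): buf='foobaz' undo_depth=2 redo_depth=0
After op 5 (type): buf='foobazqux' undo_depth=3 redo_depth=0
After op 6 (undo): buf='foobaz' undo_depth=2 redo_depth=1
After op 7 (delete): buf='fo' undo_depth=3 redo_depth=0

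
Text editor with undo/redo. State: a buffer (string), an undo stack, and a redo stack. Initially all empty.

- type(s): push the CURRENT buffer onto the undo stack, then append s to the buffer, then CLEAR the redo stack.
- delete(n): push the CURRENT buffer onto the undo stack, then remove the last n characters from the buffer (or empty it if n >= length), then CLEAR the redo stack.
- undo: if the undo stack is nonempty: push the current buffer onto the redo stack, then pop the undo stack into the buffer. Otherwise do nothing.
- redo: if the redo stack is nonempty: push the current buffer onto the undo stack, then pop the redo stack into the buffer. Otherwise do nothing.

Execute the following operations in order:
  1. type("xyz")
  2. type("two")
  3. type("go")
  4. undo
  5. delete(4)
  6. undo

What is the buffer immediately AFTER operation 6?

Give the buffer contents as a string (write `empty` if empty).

After op 1 (type): buf='xyz' undo_depth=1 redo_depth=0
After op 2 (type): buf='xyztwo' undo_depth=2 redo_depth=0
After op 3 (type): buf='xyztwogo' undo_depth=3 redo_depth=0
After op 4 (undo): buf='xyztwo' undo_depth=2 redo_depth=1
After op 5 (delete): buf='xy' undo_depth=3 redo_depth=0
After op 6 (undo): buf='xyztwo' undo_depth=2 redo_depth=1

Answer: xyztwo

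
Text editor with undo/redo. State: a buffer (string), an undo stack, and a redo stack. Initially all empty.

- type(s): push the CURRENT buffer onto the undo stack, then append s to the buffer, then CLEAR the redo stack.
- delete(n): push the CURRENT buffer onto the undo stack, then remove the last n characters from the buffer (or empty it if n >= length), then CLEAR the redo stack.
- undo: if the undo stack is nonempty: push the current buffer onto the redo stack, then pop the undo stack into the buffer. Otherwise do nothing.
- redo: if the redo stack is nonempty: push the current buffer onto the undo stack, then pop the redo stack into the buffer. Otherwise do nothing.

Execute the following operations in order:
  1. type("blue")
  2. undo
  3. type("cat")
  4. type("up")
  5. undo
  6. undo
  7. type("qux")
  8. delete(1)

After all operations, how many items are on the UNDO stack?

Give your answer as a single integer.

After op 1 (type): buf='blue' undo_depth=1 redo_depth=0
After op 2 (undo): buf='(empty)' undo_depth=0 redo_depth=1
After op 3 (type): buf='cat' undo_depth=1 redo_depth=0
After op 4 (type): buf='catup' undo_depth=2 redo_depth=0
After op 5 (undo): buf='cat' undo_depth=1 redo_depth=1
After op 6 (undo): buf='(empty)' undo_depth=0 redo_depth=2
After op 7 (type): buf='qux' undo_depth=1 redo_depth=0
After op 8 (delete): buf='qu' undo_depth=2 redo_depth=0

Answer: 2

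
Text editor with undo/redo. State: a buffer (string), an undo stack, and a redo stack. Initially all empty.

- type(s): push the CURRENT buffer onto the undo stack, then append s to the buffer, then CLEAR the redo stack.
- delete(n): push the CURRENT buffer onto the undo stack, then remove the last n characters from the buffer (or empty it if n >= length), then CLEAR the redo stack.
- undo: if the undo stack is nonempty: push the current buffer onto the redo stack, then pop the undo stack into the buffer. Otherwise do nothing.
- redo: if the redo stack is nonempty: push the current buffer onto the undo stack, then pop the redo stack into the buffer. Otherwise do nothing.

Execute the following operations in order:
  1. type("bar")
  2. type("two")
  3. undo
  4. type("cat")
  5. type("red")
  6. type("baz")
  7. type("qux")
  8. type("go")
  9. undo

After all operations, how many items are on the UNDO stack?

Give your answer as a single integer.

Answer: 5

Derivation:
After op 1 (type): buf='bar' undo_depth=1 redo_depth=0
After op 2 (type): buf='bartwo' undo_depth=2 redo_depth=0
After op 3 (undo): buf='bar' undo_depth=1 redo_depth=1
After op 4 (type): buf='barcat' undo_depth=2 redo_depth=0
After op 5 (type): buf='barcatred' undo_depth=3 redo_depth=0
After op 6 (type): buf='barcatredbaz' undo_depth=4 redo_depth=0
After op 7 (type): buf='barcatredbazqux' undo_depth=5 redo_depth=0
After op 8 (type): buf='barcatredbazquxgo' undo_depth=6 redo_depth=0
After op 9 (undo): buf='barcatredbazqux' undo_depth=5 redo_depth=1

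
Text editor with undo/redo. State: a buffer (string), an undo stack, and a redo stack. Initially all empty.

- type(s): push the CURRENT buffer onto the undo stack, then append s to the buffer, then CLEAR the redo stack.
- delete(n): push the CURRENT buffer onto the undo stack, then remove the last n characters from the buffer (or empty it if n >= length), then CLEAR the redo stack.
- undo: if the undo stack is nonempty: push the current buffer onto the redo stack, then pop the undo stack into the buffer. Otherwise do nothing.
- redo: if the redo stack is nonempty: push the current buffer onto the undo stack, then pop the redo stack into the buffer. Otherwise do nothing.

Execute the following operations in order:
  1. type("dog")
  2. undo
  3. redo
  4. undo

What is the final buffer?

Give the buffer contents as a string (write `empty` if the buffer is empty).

Answer: empty

Derivation:
After op 1 (type): buf='dog' undo_depth=1 redo_depth=0
After op 2 (undo): buf='(empty)' undo_depth=0 redo_depth=1
After op 3 (redo): buf='dog' undo_depth=1 redo_depth=0
After op 4 (undo): buf='(empty)' undo_depth=0 redo_depth=1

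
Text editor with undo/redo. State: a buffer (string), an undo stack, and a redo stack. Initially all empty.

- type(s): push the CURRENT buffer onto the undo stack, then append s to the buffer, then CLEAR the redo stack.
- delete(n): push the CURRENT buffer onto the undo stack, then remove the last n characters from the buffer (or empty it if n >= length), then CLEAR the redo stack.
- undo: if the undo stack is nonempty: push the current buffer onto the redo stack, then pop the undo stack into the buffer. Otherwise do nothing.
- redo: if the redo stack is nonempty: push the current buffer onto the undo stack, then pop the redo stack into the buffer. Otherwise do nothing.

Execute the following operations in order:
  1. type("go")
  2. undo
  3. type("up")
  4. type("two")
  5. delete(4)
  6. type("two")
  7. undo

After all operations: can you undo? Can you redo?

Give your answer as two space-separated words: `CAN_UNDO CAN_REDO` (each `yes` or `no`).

Answer: yes yes

Derivation:
After op 1 (type): buf='go' undo_depth=1 redo_depth=0
After op 2 (undo): buf='(empty)' undo_depth=0 redo_depth=1
After op 3 (type): buf='up' undo_depth=1 redo_depth=0
After op 4 (type): buf='uptwo' undo_depth=2 redo_depth=0
After op 5 (delete): buf='u' undo_depth=3 redo_depth=0
After op 6 (type): buf='utwo' undo_depth=4 redo_depth=0
After op 7 (undo): buf='u' undo_depth=3 redo_depth=1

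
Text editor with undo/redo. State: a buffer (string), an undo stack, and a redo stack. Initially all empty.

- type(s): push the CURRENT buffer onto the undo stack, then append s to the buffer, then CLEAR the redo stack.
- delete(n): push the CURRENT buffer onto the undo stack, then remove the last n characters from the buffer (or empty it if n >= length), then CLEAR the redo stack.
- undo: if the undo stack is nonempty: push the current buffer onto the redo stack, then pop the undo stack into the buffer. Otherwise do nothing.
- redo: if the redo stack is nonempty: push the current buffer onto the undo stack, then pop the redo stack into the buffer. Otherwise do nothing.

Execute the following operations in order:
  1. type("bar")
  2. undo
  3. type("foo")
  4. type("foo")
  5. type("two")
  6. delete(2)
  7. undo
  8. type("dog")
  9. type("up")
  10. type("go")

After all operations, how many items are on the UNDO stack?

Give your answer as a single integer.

Answer: 6

Derivation:
After op 1 (type): buf='bar' undo_depth=1 redo_depth=0
After op 2 (undo): buf='(empty)' undo_depth=0 redo_depth=1
After op 3 (type): buf='foo' undo_depth=1 redo_depth=0
After op 4 (type): buf='foofoo' undo_depth=2 redo_depth=0
After op 5 (type): buf='foofootwo' undo_depth=3 redo_depth=0
After op 6 (delete): buf='foofoot' undo_depth=4 redo_depth=0
After op 7 (undo): buf='foofootwo' undo_depth=3 redo_depth=1
After op 8 (type): buf='foofootwodog' undo_depth=4 redo_depth=0
After op 9 (type): buf='foofootwodogup' undo_depth=5 redo_depth=0
After op 10 (type): buf='foofootwodogupgo' undo_depth=6 redo_depth=0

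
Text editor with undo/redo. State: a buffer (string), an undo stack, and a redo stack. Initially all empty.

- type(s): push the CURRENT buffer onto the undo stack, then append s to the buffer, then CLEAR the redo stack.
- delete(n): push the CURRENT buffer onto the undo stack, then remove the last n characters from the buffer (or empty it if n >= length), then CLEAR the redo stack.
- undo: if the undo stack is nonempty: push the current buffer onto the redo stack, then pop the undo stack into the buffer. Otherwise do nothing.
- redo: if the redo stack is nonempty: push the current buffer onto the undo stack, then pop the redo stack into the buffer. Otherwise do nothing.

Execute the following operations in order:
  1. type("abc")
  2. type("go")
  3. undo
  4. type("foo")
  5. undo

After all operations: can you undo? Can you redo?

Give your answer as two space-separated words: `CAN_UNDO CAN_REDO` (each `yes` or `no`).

Answer: yes yes

Derivation:
After op 1 (type): buf='abc' undo_depth=1 redo_depth=0
After op 2 (type): buf='abcgo' undo_depth=2 redo_depth=0
After op 3 (undo): buf='abc' undo_depth=1 redo_depth=1
After op 4 (type): buf='abcfoo' undo_depth=2 redo_depth=0
After op 5 (undo): buf='abc' undo_depth=1 redo_depth=1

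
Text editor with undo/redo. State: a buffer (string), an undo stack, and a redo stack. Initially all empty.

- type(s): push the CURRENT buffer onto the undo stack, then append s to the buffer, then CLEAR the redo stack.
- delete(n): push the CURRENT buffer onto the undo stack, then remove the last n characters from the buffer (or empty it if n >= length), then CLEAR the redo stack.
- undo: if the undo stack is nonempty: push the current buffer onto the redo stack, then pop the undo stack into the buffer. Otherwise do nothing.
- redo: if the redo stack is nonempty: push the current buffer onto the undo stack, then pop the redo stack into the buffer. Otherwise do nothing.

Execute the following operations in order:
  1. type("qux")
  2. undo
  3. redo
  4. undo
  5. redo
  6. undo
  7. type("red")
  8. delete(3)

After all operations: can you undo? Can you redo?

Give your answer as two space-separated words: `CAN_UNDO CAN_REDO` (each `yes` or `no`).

After op 1 (type): buf='qux' undo_depth=1 redo_depth=0
After op 2 (undo): buf='(empty)' undo_depth=0 redo_depth=1
After op 3 (redo): buf='qux' undo_depth=1 redo_depth=0
After op 4 (undo): buf='(empty)' undo_depth=0 redo_depth=1
After op 5 (redo): buf='qux' undo_depth=1 redo_depth=0
After op 6 (undo): buf='(empty)' undo_depth=0 redo_depth=1
After op 7 (type): buf='red' undo_depth=1 redo_depth=0
After op 8 (delete): buf='(empty)' undo_depth=2 redo_depth=0

Answer: yes no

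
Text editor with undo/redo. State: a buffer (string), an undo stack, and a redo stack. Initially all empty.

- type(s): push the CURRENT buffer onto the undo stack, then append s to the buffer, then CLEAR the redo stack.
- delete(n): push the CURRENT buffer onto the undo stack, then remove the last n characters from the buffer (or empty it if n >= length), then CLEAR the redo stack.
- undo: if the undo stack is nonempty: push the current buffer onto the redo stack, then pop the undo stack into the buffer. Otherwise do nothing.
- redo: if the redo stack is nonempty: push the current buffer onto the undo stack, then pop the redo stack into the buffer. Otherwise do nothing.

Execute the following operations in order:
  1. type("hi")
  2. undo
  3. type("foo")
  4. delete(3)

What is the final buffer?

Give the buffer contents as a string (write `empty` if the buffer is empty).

After op 1 (type): buf='hi' undo_depth=1 redo_depth=0
After op 2 (undo): buf='(empty)' undo_depth=0 redo_depth=1
After op 3 (type): buf='foo' undo_depth=1 redo_depth=0
After op 4 (delete): buf='(empty)' undo_depth=2 redo_depth=0

Answer: empty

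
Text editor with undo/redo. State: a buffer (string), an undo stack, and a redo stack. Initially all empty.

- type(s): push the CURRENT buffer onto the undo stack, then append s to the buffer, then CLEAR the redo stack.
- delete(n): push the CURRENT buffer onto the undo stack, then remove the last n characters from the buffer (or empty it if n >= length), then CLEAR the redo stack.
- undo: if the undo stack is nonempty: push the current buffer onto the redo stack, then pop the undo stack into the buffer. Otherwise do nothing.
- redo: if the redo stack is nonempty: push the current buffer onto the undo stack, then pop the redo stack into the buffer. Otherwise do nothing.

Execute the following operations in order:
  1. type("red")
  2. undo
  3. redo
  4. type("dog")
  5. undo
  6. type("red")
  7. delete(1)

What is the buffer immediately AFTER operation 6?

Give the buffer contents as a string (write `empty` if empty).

Answer: redred

Derivation:
After op 1 (type): buf='red' undo_depth=1 redo_depth=0
After op 2 (undo): buf='(empty)' undo_depth=0 redo_depth=1
After op 3 (redo): buf='red' undo_depth=1 redo_depth=0
After op 4 (type): buf='reddog' undo_depth=2 redo_depth=0
After op 5 (undo): buf='red' undo_depth=1 redo_depth=1
After op 6 (type): buf='redred' undo_depth=2 redo_depth=0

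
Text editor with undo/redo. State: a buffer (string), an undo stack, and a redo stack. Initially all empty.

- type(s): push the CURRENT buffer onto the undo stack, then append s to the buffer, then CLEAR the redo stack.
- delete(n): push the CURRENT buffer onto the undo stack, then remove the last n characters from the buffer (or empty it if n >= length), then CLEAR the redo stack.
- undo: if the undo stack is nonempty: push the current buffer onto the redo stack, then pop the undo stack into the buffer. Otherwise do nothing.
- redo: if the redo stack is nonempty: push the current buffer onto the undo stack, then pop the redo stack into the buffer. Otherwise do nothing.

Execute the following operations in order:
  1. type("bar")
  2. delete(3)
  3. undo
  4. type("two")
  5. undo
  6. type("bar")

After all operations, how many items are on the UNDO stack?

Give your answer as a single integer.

After op 1 (type): buf='bar' undo_depth=1 redo_depth=0
After op 2 (delete): buf='(empty)' undo_depth=2 redo_depth=0
After op 3 (undo): buf='bar' undo_depth=1 redo_depth=1
After op 4 (type): buf='bartwo' undo_depth=2 redo_depth=0
After op 5 (undo): buf='bar' undo_depth=1 redo_depth=1
After op 6 (type): buf='barbar' undo_depth=2 redo_depth=0

Answer: 2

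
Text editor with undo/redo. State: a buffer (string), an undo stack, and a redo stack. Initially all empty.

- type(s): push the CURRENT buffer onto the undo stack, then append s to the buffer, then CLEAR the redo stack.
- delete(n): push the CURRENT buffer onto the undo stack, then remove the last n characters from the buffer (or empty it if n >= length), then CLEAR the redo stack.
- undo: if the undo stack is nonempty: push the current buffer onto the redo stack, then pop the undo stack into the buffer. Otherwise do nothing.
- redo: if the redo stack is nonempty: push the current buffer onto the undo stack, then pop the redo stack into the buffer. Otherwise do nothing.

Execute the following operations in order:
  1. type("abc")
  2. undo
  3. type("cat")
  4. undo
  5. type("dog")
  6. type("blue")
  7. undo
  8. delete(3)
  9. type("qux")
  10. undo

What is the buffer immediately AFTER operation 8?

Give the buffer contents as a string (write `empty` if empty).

After op 1 (type): buf='abc' undo_depth=1 redo_depth=0
After op 2 (undo): buf='(empty)' undo_depth=0 redo_depth=1
After op 3 (type): buf='cat' undo_depth=1 redo_depth=0
After op 4 (undo): buf='(empty)' undo_depth=0 redo_depth=1
After op 5 (type): buf='dog' undo_depth=1 redo_depth=0
After op 6 (type): buf='dogblue' undo_depth=2 redo_depth=0
After op 7 (undo): buf='dog' undo_depth=1 redo_depth=1
After op 8 (delete): buf='(empty)' undo_depth=2 redo_depth=0

Answer: empty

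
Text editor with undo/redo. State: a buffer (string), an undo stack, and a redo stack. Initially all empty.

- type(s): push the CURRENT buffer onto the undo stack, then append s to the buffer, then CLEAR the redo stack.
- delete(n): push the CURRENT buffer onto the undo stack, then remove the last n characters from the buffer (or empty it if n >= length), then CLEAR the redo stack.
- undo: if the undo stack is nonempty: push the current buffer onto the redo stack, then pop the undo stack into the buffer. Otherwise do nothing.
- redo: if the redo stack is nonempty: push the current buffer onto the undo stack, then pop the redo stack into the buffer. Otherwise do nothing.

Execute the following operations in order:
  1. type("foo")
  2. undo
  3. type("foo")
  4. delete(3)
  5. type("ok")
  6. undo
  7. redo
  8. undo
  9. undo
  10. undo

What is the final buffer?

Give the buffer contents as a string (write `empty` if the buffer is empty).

Answer: empty

Derivation:
After op 1 (type): buf='foo' undo_depth=1 redo_depth=0
After op 2 (undo): buf='(empty)' undo_depth=0 redo_depth=1
After op 3 (type): buf='foo' undo_depth=1 redo_depth=0
After op 4 (delete): buf='(empty)' undo_depth=2 redo_depth=0
After op 5 (type): buf='ok' undo_depth=3 redo_depth=0
After op 6 (undo): buf='(empty)' undo_depth=2 redo_depth=1
After op 7 (redo): buf='ok' undo_depth=3 redo_depth=0
After op 8 (undo): buf='(empty)' undo_depth=2 redo_depth=1
After op 9 (undo): buf='foo' undo_depth=1 redo_depth=2
After op 10 (undo): buf='(empty)' undo_depth=0 redo_depth=3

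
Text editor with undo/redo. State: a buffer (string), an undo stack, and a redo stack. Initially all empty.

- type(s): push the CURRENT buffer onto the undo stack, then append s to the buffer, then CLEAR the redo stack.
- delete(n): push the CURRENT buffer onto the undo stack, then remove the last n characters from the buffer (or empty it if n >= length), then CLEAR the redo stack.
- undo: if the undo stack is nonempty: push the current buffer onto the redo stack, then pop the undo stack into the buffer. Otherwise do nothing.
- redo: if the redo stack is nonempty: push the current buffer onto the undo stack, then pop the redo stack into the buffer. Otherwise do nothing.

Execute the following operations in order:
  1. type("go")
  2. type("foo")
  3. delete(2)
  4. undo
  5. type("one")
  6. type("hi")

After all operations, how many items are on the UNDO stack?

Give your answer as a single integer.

Answer: 4

Derivation:
After op 1 (type): buf='go' undo_depth=1 redo_depth=0
After op 2 (type): buf='gofoo' undo_depth=2 redo_depth=0
After op 3 (delete): buf='gof' undo_depth=3 redo_depth=0
After op 4 (undo): buf='gofoo' undo_depth=2 redo_depth=1
After op 5 (type): buf='gofooone' undo_depth=3 redo_depth=0
After op 6 (type): buf='gofooonehi' undo_depth=4 redo_depth=0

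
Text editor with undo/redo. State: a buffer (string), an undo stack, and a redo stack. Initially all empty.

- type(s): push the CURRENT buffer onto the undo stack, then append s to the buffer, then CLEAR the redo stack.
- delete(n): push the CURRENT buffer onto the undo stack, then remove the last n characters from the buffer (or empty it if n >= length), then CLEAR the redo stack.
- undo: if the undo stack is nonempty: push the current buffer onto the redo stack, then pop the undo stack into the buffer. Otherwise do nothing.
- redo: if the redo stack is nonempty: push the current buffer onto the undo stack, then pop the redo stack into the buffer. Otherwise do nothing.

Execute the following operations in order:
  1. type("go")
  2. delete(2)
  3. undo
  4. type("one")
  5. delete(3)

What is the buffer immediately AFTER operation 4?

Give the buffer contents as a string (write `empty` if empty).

Answer: goone

Derivation:
After op 1 (type): buf='go' undo_depth=1 redo_depth=0
After op 2 (delete): buf='(empty)' undo_depth=2 redo_depth=0
After op 3 (undo): buf='go' undo_depth=1 redo_depth=1
After op 4 (type): buf='goone' undo_depth=2 redo_depth=0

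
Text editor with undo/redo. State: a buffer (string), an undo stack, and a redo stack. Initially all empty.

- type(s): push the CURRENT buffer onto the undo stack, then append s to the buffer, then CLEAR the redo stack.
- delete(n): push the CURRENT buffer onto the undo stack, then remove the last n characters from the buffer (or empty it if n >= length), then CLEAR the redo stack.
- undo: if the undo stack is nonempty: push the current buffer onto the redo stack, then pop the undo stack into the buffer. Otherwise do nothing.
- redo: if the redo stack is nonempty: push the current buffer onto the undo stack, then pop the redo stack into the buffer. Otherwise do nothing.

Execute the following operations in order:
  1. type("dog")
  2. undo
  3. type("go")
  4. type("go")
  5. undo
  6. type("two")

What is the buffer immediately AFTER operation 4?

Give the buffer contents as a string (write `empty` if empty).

After op 1 (type): buf='dog' undo_depth=1 redo_depth=0
After op 2 (undo): buf='(empty)' undo_depth=0 redo_depth=1
After op 3 (type): buf='go' undo_depth=1 redo_depth=0
After op 4 (type): buf='gogo' undo_depth=2 redo_depth=0

Answer: gogo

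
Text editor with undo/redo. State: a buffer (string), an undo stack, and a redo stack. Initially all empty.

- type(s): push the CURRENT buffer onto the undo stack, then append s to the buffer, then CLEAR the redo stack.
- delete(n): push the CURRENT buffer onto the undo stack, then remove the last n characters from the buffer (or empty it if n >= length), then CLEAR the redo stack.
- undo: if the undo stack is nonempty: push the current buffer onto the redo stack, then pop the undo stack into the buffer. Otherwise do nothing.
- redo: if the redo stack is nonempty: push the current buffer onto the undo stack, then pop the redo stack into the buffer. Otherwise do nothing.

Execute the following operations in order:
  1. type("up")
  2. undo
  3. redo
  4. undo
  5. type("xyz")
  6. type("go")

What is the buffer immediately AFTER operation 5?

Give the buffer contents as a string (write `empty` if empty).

After op 1 (type): buf='up' undo_depth=1 redo_depth=0
After op 2 (undo): buf='(empty)' undo_depth=0 redo_depth=1
After op 3 (redo): buf='up' undo_depth=1 redo_depth=0
After op 4 (undo): buf='(empty)' undo_depth=0 redo_depth=1
After op 5 (type): buf='xyz' undo_depth=1 redo_depth=0

Answer: xyz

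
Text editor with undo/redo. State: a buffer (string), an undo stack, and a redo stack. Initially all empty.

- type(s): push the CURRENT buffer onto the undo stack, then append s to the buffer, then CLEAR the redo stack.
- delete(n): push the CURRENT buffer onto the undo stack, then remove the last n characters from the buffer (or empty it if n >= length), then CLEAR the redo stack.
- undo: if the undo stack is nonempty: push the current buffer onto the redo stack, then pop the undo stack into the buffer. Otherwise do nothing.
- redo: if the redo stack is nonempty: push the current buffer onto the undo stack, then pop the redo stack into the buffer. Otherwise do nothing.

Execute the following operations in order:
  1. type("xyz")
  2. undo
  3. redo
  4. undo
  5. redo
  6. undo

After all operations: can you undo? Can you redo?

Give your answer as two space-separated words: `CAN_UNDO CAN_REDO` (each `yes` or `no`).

Answer: no yes

Derivation:
After op 1 (type): buf='xyz' undo_depth=1 redo_depth=0
After op 2 (undo): buf='(empty)' undo_depth=0 redo_depth=1
After op 3 (redo): buf='xyz' undo_depth=1 redo_depth=0
After op 4 (undo): buf='(empty)' undo_depth=0 redo_depth=1
After op 5 (redo): buf='xyz' undo_depth=1 redo_depth=0
After op 6 (undo): buf='(empty)' undo_depth=0 redo_depth=1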